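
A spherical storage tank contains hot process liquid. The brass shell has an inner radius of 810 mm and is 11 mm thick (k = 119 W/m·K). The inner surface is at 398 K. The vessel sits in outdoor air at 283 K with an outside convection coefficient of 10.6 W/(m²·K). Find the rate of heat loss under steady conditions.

Spherical conduction: R = (1/r_in − 1/r_out)/(4πk) per layer; series-sum.
R_brass shell = (1/0.81 − 1/0.821)/(4π×119) = 1.106×10^-5 K/W
R_outer film = 1/(h·4πr_o²) = 1/(10.6×4π×0.821²) = 0.01114 K/W
R_total = 0.01115 K/W
Q = ΔT/R_total = 115/0.01115

Q ≈ 10300 W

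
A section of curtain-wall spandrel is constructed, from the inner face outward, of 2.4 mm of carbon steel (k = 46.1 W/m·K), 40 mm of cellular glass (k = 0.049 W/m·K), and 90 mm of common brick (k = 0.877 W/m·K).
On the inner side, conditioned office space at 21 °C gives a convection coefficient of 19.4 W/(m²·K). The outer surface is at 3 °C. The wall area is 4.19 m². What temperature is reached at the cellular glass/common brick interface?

T ≈ 4.9 °C

Model the wall as resistances in series:
R_inner film = 1/(h_i·A) = 1/(19.4×4.19) = 0.0123 K/W
R_carbon steel = L/(kA) = 0.0024/(46.1×4.19) = 1.242×10^-5 K/W
R_cellular glass = L/(kA) = 0.04/(0.049×4.19) = 0.1948 K/W
R_common brick = L/(kA) = 0.09/(0.877×4.19) = 0.02449 K/W
R_total = 0.2316 K/W;  Q = ΔT/R_total = 18/0.2316 = 77.71 W
T_interface = T_inner − Q·ΣR(inner→interface) = 21 − 77.7×0.2071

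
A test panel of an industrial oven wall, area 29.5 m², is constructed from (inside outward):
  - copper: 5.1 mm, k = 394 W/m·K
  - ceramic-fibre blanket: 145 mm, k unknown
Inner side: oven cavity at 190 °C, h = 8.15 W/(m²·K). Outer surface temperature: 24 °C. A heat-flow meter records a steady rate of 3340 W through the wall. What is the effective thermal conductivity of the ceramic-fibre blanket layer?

k ≈ 0.108 W/(m·K)

Model the wall as resistances in series:
R_inner film = 1/(h_i·A) = 1/(8.15×29.5) = 0.004159 K/W
R_copper = L/(kA) = 0.0051/(394×29.5) = 4.388×10^-7 K/W
Sum of known resistances R_other = 0.00416 K/W
Total R = ΔT/Q = 166/3340 = 0.0497 K/W
R_ceramic-fibre blanket = R_total − R_other = 0.04554 K/W
k = L/(R·A) = 0.145/(0.04554×29.5)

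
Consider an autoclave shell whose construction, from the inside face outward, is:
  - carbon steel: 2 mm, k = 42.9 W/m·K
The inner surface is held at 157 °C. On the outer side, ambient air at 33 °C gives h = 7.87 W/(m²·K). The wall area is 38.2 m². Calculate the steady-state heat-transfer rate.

Treating each layer as a thermal resistance in series:
R_carbon steel = L/(kA) = 0.002/(42.9×38.2) = 1.22×10^-6 K/W
R_outer film = 1/(h_o·A) = 1/(7.87×38.2) = 0.003326 K/W
R_total = 0.003328 K/W
Q = ΔT / R_total = 124 / 0.003328

Q ≈ 37300 W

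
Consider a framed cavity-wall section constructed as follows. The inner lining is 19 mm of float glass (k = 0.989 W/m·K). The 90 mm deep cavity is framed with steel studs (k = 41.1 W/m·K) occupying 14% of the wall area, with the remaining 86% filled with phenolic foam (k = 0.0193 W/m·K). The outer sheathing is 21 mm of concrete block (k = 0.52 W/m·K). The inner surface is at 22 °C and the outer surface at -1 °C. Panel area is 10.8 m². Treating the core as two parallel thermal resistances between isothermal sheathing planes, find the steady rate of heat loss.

Q ≈ 3300 W

Sheathing layers in series; stud and cavity paths in parallel between them.
R_inner = 0.019/(0.989×10.8) = 0.001779 K/W
R_stud  = 0.09/(41.1×0.14×10.8) = 0.001448 K/W
R_cav   = 0.09/(0.0193×0.86×10.8) = 0.5021 K/W
1/R_core = 1/R_stud + 1/R_cav → R_core = 0.001444 K/W
R_outer = 0.021/(0.52×10.8) = 0.003739 K/W
R_total = 0.006962 K/W
Q = ΔT/R_total = 23/0.006962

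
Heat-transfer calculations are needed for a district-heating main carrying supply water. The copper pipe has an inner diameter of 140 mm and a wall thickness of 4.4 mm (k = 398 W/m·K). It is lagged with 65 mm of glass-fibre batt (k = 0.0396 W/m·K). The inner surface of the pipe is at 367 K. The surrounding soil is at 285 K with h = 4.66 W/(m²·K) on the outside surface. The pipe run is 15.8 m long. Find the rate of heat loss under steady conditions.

Q ≈ 468 W

For a radial system each layer contributes R = ln(r_out/r_in)/(2πkL); films add R = 1/(hA).
R_copper pipe wall = ln(74.4/70)/(2π×398×15.8) = 1.543×10^-6 K/W
R_glass-fibre batt = ln(139.4/74.4)/(2π×0.0396×15.8) = 0.1597 K/W
R_outer film = 1/(h_o·2πr_oL) = 1/(4.66×2π×0.1394×15.8) = 0.01551 K/W
R_total = 0.1752 K/W
Q = ΔT/R_total = 82/0.1752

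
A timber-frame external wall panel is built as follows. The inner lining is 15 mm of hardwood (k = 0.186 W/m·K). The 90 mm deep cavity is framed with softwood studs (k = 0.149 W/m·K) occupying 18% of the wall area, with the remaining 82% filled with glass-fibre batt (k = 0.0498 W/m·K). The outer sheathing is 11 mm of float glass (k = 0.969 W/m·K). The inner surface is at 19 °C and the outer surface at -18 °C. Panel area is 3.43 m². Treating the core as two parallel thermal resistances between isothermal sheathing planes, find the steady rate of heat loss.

Sheathing layers in series; stud and cavity paths in parallel between them.
R_inner = 0.015/(0.186×3.43) = 0.02351 K/W
R_stud  = 0.09/(0.149×0.18×3.43) = 0.9783 K/W
R_cav   = 0.09/(0.0498×0.82×3.43) = 0.6425 K/W
1/R_core = 1/R_stud + 1/R_cav → R_core = 0.3878 K/W
R_outer = 0.011/(0.969×3.43) = 0.00331 K/W
R_total = 0.4147 K/W
Q = ΔT/R_total = 37/0.4147

Q ≈ 89.2 W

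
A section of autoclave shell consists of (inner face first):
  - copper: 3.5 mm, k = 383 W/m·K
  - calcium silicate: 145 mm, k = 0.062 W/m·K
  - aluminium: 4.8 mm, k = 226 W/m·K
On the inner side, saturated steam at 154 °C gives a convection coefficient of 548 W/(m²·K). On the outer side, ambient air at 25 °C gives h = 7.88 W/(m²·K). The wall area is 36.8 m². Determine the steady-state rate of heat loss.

Q ≈ 1920 W

Thermal resistances in series:
R_inner film = 1/(h_i·A) = 1/(548×36.8) = 4.959×10^-5 K/W
R_copper = L/(kA) = 0.0035/(383×36.8) = 2.483×10^-7 K/W
R_calcium silicate = L/(kA) = 0.145/(0.062×36.8) = 0.06355 K/W
R_aluminium = L/(kA) = 0.0048/(226×36.8) = 5.771×10^-7 K/W
R_outer film = 1/(h_o·A) = 1/(7.88×36.8) = 0.003448 K/W
R_total = 0.06705 K/W
Q = ΔT / R_total = 129 / 0.06705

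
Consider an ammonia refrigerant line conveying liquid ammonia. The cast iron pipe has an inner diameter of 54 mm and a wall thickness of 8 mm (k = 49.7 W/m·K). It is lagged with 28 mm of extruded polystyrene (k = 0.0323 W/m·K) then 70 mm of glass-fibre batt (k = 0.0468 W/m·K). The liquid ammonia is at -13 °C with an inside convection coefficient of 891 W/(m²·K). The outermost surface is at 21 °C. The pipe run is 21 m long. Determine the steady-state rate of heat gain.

Q ≈ 131 W

Per-layer cylindrical resistances, series-summed:
R_inner film = 1/(h_i·2πr₁L) = 1/(891×2π×0.027×21) = 3.15×10^-4 K/W
R_cast iron pipe wall = ln(35/27)/(2π×49.7×21) = 3.957×10^-5 K/W
R_extruded polystyrene = ln(63/35)/(2π×0.0323×21) = 0.1379 K/W
R_glass-fibre batt = ln(133/63)/(2π×0.0468×21) = 0.121 K/W
R_total = 0.2593 K/W
Q = ΔT/R_total = 34/0.2593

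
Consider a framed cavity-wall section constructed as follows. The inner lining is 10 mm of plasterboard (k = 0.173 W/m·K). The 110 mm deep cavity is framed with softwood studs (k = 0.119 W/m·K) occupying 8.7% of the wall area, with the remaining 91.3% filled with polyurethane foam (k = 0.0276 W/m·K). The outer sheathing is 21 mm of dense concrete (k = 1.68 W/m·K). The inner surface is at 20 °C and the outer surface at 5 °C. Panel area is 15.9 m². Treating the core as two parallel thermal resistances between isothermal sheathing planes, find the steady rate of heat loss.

Sheathing layers in series; stud and cavity paths in parallel between them.
R_inner = 0.01/(0.173×15.9) = 0.003635 K/W
R_stud  = 0.11/(0.119×0.087×15.9) = 0.6682 K/W
R_cav   = 0.11/(0.0276×0.913×15.9) = 0.2745 K/W
1/R_core = 1/R_stud + 1/R_cav → R_core = 0.1946 K/W
R_outer = 0.021/(1.68×15.9) = 7.862×10^-4 K/W
R_total = 0.199 K/W
Q = ΔT/R_total = 15/0.199

Q ≈ 75.4 W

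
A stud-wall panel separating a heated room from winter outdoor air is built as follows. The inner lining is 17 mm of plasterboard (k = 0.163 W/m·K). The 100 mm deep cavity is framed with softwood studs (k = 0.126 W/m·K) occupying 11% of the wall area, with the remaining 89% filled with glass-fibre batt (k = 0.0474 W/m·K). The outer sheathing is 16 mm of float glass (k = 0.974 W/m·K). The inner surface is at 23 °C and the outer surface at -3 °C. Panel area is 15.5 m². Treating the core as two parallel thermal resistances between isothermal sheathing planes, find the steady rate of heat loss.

Q ≈ 212 W

Sheathing layers in series; stud and cavity paths in parallel between them.
R_inner = 0.017/(0.163×15.5) = 0.006729 K/W
R_stud  = 0.1/(0.126×0.11×15.5) = 0.4655 K/W
R_cav   = 0.1/(0.0474×0.89×15.5) = 0.1529 K/W
1/R_core = 1/R_stud + 1/R_cav → R_core = 0.1151 K/W
R_outer = 0.016/(0.974×15.5) = 0.00106 K/W
R_total = 0.1229 K/W
Q = ΔT/R_total = 26/0.1229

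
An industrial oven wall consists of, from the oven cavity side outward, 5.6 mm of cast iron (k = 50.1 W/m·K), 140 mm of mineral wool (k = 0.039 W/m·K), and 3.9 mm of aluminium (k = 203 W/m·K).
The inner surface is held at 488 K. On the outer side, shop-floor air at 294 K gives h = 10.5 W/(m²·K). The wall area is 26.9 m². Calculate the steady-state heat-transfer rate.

Q ≈ 1420 W

Model the wall as resistances in series:
R_cast iron = L/(kA) = 0.0056/(50.1×26.9) = 4.155×10^-6 K/W
R_mineral wool = L/(kA) = 0.14/(0.039×26.9) = 0.1334 K/W
R_aluminium = L/(kA) = 0.0039/(203×26.9) = 7.142×10^-7 K/W
R_outer film = 1/(h_o·A) = 1/(10.5×26.9) = 0.00354 K/W
R_total = 0.137 K/W
Q = ΔT / R_total = 194 / 0.137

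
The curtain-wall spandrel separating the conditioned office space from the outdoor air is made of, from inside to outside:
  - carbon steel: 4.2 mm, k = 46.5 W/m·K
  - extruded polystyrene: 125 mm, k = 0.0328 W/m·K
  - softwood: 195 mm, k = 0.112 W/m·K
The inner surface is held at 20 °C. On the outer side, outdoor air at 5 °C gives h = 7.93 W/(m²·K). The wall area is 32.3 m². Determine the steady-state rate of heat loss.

Using the resistance-network approach (series):
R_carbon steel = L/(kA) = 0.0042/(46.5×32.3) = 2.796×10^-6 K/W
R_extruded polystyrene = L/(kA) = 0.125/(0.0328×32.3) = 0.118 K/W
R_softwood = L/(kA) = 0.195/(0.112×32.3) = 0.0539 K/W
R_outer film = 1/(h_o·A) = 1/(7.93×32.3) = 0.003904 K/W
R_total = 0.1758 K/W
Q = ΔT / R_total = 15 / 0.1758

Q ≈ 85.3 W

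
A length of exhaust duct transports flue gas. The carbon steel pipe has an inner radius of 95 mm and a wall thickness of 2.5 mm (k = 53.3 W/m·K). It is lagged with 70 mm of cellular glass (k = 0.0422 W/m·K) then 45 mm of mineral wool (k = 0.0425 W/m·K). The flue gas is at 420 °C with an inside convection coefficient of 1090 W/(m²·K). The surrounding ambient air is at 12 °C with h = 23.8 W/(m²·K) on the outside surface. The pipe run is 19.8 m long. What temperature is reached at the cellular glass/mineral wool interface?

T ≈ 139 °C

Cylindrical conduction, so R = ln(r₂/r₁)/(2πkL) per layer, in series:
R_inner film = 1/(h_i·2πr₁L) = 1/(1090×2π×0.095×19.8) = 7.763×10^-5 K/W
R_carbon steel pipe wall = ln(97.5/95)/(2π×53.3×19.8) = 3.917×10^-6 K/W
R_cellular glass = ln(167.5/97.5)/(2π×0.0422×19.8) = 0.1031 K/W
R_mineral wool = ln(212.5/167.5)/(2π×0.0425×19.8) = 0.04501 K/W
R_outer film = 1/(h_o·2πr_oL) = 1/(23.8×2π×0.2125×19.8) = 0.001589 K/W
R_total = 0.1497 K/W
Q = ΔT/R_total = 408/0.1497
Q = 2720 W
T_interface = T_inner − Q·ΣR(inner→interface) = 420 − 2720×0.1032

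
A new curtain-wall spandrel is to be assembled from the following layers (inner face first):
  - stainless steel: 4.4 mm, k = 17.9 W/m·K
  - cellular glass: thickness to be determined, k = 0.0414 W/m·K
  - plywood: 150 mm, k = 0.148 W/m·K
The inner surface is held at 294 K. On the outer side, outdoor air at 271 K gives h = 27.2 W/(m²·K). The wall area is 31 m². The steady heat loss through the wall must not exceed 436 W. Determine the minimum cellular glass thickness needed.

Series thermal resistances:
R_stainless steel = L/(kA) = 0.0044/(17.9×31) = 7.929×10^-6 K/W
R_plywood = L/(kA) = 0.15/(0.148×31) = 0.03269 K/W
R_outer film = 1/(h_o·A) = 1/(27.2×31) = 0.001186 K/W
Sum of the known resistances R_other = 0.03389 K/W
Required total resistance R_tot = ΔT/Q_allow = 23/436 = 0.05275 K/W
R_cellular glass = R_tot − R_other = 0.01886 K/W
L = R·k·A = 0.01886×0.0414×31

L ≈ 24.2 mm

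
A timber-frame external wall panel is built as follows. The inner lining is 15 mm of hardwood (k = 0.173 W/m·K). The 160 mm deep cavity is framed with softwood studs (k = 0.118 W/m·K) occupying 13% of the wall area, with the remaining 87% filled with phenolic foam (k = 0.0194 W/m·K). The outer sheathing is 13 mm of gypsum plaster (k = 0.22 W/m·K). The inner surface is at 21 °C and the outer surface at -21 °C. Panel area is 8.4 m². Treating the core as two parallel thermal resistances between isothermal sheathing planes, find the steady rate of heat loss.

Sheathing layers in series; stud and cavity paths in parallel between them.
R_inner = 0.015/(0.173×8.4) = 0.01032 K/W
R_stud  = 0.16/(0.118×0.13×8.4) = 1.242 K/W
R_cav   = 0.16/(0.0194×0.87×8.4) = 1.129 K/W
1/R_core = 1/R_stud + 1/R_cav → R_core = 0.5912 K/W
R_outer = 0.013/(0.22×8.4) = 0.007035 K/W
R_total = 0.6086 K/W
Q = ΔT/R_total = 42/0.6086

Q ≈ 69 W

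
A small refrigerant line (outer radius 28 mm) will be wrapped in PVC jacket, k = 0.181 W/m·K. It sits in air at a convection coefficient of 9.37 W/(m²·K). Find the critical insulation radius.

r_cr ≈ 19.3 mm

For a cylinder r_cr = k/h = 0.181/9.37
r_cr = 19.3 mm; since the bare radius (28 mm) is above r_cr, any added insulation will reduce heat loss.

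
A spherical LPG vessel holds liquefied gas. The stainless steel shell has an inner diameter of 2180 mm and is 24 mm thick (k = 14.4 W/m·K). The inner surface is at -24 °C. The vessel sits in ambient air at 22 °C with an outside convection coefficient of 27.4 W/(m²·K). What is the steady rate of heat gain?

Spherical conduction: R = (1/r_in − 1/r_out)/(4πk) per layer; series-sum.
R_stainless steel shell = (1/1.09 − 1/1.114)/(4π×14.4) = 1.092×10^-4 K/W
R_outer film = 1/(h·4πr_o²) = 1/(27.4×4π×1.114²) = 0.00234 K/W
R_total = 0.00245 K/W
Q = ΔT/R_total = 46/0.00245

Q ≈ 18800 W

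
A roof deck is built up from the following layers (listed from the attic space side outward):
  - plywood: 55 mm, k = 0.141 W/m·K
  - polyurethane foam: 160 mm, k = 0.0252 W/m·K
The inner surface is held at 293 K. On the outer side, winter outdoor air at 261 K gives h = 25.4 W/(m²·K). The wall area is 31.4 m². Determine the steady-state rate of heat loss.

Thermal resistances in series:
R_plywood = L/(kA) = 0.055/(0.141×31.4) = 0.01242 K/W
R_polyurethane foam = L/(kA) = 0.16/(0.0252×31.4) = 0.2022 K/W
R_outer film = 1/(h_o·A) = 1/(25.4×31.4) = 0.001254 K/W
R_total = 0.2159 K/W
Q = ΔT / R_total = 32 / 0.2159

Q ≈ 148 W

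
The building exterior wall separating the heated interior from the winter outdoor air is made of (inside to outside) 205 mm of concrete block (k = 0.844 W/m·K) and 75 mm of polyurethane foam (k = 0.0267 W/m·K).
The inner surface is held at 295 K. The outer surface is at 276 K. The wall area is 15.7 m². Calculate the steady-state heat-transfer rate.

Using the resistance-network approach (series):
R_concrete block = L/(kA) = 0.205/(0.844×15.7) = 0.01547 K/W
R_polyurethane foam = L/(kA) = 0.075/(0.0267×15.7) = 0.1789 K/W
R_total = 0.1944 K/W
Q = ΔT / R_total = 19 / 0.1944

Q ≈ 97.7 W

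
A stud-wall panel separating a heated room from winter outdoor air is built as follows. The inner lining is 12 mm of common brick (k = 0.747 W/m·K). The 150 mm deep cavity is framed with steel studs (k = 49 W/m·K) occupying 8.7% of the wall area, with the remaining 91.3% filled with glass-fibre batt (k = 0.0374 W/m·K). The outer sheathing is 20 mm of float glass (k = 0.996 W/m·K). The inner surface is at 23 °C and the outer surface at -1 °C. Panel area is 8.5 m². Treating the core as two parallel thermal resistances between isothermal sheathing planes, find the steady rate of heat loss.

Sheathing layers in series; stud and cavity paths in parallel between them.
R_inner = 0.012/(0.747×8.5) = 0.00189 K/W
R_stud  = 0.15/(49×0.087×8.5) = 0.00414 K/W
R_cav   = 0.15/(0.0374×0.913×8.5) = 0.5168 K/W
1/R_core = 1/R_stud + 1/R_cav → R_core = 0.004107 K/W
R_outer = 0.02/(0.996×8.5) = 0.002362 K/W
R_total = 0.008359 K/W
Q = ΔT/R_total = 24/0.008359

Q ≈ 2870 W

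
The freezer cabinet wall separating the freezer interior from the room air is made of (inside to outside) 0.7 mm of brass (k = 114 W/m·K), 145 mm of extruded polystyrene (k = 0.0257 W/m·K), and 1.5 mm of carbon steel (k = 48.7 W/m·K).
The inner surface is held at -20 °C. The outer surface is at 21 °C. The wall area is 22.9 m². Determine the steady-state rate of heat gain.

Treating each layer as a thermal resistance in series:
R_brass = L/(kA) = 0.0007/(114×22.9) = 2.681×10^-7 K/W
R_extruded polystyrene = L/(kA) = 0.145/(0.0257×22.9) = 0.2464 K/W
R_carbon steel = L/(kA) = 0.0015/(48.7×22.9) = 1.345×10^-6 K/W
R_total = 0.2464 K/W
Q = ΔT / R_total = 41 / 0.2464

Q ≈ 166 W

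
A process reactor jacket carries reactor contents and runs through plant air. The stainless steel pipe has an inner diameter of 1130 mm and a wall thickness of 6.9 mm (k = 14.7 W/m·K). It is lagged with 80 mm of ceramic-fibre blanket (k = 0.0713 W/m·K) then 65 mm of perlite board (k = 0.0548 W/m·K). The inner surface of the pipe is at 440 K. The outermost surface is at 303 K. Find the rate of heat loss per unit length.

Treating each annulus and film as a series resistance:
R_stainless steel pipe wall = ln(571.9/565)/(2π×14.7×1) = 1.314×10^-4 K/W
R_ceramic-fibre blanket = ln(651.9/571.9)/(2π×0.0713×1) = 0.2923 K/W
R_perlite board = ln(716.9/651.9)/(2π×0.0548×1) = 0.276 K/W
R_total = 0.5684 K/W
Q = ΔT/R_total = 137/0.5684

q′ ≈ 241 W/m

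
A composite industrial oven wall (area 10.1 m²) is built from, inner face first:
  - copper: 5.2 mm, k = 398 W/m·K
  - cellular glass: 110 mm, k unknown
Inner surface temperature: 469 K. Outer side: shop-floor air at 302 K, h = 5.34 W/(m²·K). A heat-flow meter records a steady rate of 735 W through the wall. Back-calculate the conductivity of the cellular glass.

k ≈ 0.0522 W/(m·K)

Using the resistance-network approach (series):
R_copper = L/(kA) = 0.0052/(398×10.1) = 1.294×10^-6 K/W
R_outer film = 1/(h_o·A) = 1/(5.34×10.1) = 0.01854 K/W
Sum of known resistances R_other = 0.01854 K/W
Total R = ΔT/Q = 167/735 = 0.2272 K/W
R_cellular glass = R_total − R_other = 0.2087 K/W
k = L/(R·A) = 0.11/(0.2087×10.1)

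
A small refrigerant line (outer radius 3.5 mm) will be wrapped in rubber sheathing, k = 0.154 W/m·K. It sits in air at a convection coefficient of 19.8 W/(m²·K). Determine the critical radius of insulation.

For a cylinder r_cr = k/h = 0.154/19.8
r_cr = 7.78 mm; since the bare radius (3.5 mm) is below r_cr, adding a thin layer of insulation will *increase* heat loss.

r_cr ≈ 7.78 mm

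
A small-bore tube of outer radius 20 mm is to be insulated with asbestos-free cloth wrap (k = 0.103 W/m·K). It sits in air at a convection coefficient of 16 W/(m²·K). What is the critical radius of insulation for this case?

r_cr ≈ 6.44 mm

For a cylinder r_cr = k/h = 0.103/16
r_cr = 6.44 mm; since the bare radius (20 mm) is above r_cr, any added insulation will reduce heat loss.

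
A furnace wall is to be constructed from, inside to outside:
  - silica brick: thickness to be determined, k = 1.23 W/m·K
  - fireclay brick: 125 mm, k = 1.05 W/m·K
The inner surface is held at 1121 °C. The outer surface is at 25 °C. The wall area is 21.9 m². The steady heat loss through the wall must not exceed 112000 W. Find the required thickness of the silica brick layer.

L ≈ 117 mm

Using the resistance-network approach (series):
R_fireclay brick = L/(kA) = 0.125/(1.05×21.9) = 0.005436 K/W
Sum of the known resistances R_other = 0.005436 K/W
Required total resistance R_tot = ΔT/Q_allow = 1096/112000 = 0.009786 K/W
R_silica brick = R_tot − R_other = 0.00435 K/W
L = R·k·A = 0.00435×1.23×21.9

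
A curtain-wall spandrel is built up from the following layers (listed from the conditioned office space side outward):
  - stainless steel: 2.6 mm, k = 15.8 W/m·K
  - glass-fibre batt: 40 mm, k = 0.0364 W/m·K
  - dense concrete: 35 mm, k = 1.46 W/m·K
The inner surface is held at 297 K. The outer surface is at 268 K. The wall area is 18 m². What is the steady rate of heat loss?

Q ≈ 465 W

Thermal resistances in series:
R_stainless steel = L/(kA) = 0.0026/(15.8×18) = 9.142×10^-6 K/W
R_glass-fibre batt = L/(kA) = 0.04/(0.0364×18) = 0.06105 K/W
R_dense concrete = L/(kA) = 0.035/(1.46×18) = 0.001332 K/W
R_total = 0.06239 K/W
Q = ΔT / R_total = 29 / 0.06239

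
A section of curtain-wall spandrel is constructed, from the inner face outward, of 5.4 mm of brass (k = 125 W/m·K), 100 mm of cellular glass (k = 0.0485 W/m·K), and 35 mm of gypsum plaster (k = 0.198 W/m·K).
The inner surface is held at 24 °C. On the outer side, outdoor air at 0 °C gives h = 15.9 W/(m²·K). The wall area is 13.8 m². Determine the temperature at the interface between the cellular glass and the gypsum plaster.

T ≈ 2.5 °C

Model the wall as resistances in series:
R_brass = L/(kA) = 0.0054/(125×13.8) = 3.13×10^-6 K/W
R_cellular glass = L/(kA) = 0.1/(0.0485×13.8) = 0.1494 K/W
R_gypsum plaster = L/(kA) = 0.035/(0.198×13.8) = 0.01281 K/W
R_outer film = 1/(h_o·A) = 1/(15.9×13.8) = 0.004557 K/W
R_total = 0.1668 K/W;  Q = ΔT/R_total = 24/0.1668 = 143.9 W
T_interface = T_inner − Q·ΣR(inner→interface) = 24 − 144×0.1494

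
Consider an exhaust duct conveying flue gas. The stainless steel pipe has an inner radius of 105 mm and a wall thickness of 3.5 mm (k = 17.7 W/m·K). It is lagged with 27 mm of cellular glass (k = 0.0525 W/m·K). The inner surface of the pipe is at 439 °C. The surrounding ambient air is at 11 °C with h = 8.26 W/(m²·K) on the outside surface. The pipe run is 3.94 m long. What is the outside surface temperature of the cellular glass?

T ≈ 85.6 °C

Cylindrical conduction, so R = ln(r₂/r₁)/(2πkL) per layer, in series:
R_stainless steel pipe wall = ln(108.5/105)/(2π×17.7×3.94) = 7.483×10^-5 K/W
R_cellular glass = ln(135.5/108.5)/(2π×0.0525×3.94) = 0.171 K/W
R_outer film = 1/(h_o·2πr_oL) = 1/(8.26×2π×0.1355×3.94) = 0.03609 K/W
R_total = 0.2071 K/W
Q = ΔT/R_total = 428/0.2071
Q = 2070 W
T_interface = T_inner − Q·ΣR(inner→interface) = 439 − 2070×0.1711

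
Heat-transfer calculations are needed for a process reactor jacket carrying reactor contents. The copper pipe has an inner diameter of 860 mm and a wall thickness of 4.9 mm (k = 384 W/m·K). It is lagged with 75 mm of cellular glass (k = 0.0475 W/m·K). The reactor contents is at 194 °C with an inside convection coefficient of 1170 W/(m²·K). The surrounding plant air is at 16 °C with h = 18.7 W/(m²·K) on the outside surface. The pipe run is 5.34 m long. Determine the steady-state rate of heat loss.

Treating each annulus and film as a series resistance:
R_inner film = 1/(h_i·2πr₁L) = 1/(1170×2π×0.43×5.34) = 5.924×10^-5 K/W
R_copper pipe wall = ln(434.9/430)/(2π×384×5.34) = 8.795×10^-7 K/W
R_cellular glass = ln(509.9/434.9)/(2π×0.0475×5.34) = 0.09983 K/W
R_outer film = 1/(h_o·2πr_oL) = 1/(18.7×2π×0.5099×5.34) = 0.003126 K/W
R_total = 0.103 K/W
Q = ΔT/R_total = 178/0.103

Q ≈ 1730 W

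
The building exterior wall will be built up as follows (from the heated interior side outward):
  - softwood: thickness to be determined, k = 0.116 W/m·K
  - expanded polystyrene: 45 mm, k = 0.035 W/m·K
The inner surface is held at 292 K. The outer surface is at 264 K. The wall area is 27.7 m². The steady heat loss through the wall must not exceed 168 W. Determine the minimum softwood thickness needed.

Treating each layer as a thermal resistance in series:
R_expanded polystyrene = L/(kA) = 0.045/(0.035×27.7) = 0.04642 K/W
Sum of the known resistances R_other = 0.04642 K/W
Required total resistance R_tot = ΔT/Q_allow = 28/168 = 0.1667 K/W
R_softwood = R_tot − R_other = 0.1203 K/W
L = R·k·A = 0.1203×0.116×27.7

L ≈ 386 mm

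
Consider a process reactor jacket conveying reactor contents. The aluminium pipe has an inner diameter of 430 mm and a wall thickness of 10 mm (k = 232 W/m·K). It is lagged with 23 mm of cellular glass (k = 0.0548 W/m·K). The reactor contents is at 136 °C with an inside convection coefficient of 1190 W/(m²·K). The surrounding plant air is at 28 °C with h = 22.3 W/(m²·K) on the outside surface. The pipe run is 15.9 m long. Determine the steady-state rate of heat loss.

Radial resistances (cylindrical: R_cond = ln(r_o/r_i)/(2πkL), R_conv = 1/(h·2πrL)):
R_inner film = 1/(h_i·2πr₁L) = 1/(1190×2π×0.215×15.9) = 3.912×10^-5 K/W
R_aluminium pipe wall = ln(225/215)/(2π×232×15.9) = 1.961×10^-6 K/W
R_cellular glass = ln(248/225)/(2π×0.0548×15.9) = 0.01778 K/W
R_outer film = 1/(h_o·2πr_oL) = 1/(22.3×2π×0.248×15.9) = 0.00181 K/W
R_total = 0.01963 K/W
Q = ΔT/R_total = 108/0.01963

Q ≈ 5500 W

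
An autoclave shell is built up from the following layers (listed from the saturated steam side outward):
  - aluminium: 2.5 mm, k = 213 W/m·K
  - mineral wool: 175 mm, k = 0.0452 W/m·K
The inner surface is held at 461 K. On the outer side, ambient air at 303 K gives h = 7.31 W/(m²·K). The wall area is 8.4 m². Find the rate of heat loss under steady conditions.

Model the wall as resistances in series:
R_aluminium = L/(kA) = 0.0025/(213×8.4) = 1.397×10^-6 K/W
R_mineral wool = L/(kA) = 0.175/(0.0452×8.4) = 0.4609 K/W
R_outer film = 1/(h_o·A) = 1/(7.31×8.4) = 0.01629 K/W
R_total = 0.4772 K/W
Q = ΔT / R_total = 158 / 0.4772

Q ≈ 331 W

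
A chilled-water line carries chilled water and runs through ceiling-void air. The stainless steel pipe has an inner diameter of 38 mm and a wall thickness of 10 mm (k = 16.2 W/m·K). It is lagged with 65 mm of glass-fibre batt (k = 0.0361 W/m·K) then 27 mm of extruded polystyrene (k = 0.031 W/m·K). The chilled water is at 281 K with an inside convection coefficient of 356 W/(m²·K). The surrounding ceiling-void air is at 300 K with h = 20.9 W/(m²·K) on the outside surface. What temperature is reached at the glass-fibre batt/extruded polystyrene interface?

Per-layer cylindrical resistances, series-summed:
R_inner film = 1/(h_i·2πr₁L) = 1/(356×2π×0.019×1) = 0.02353 K/W
R_stainless steel pipe wall = ln(29/19)/(2π×16.2×1) = 0.004154 K/W
R_glass-fibre batt = ln(94/29)/(2π×0.0361×1) = 5.185 K/W
R_extruded polystyrene = ln(121/94)/(2π×0.031×1) = 1.296 K/W
R_outer film = 1/(h_o·2πr_oL) = 1/(20.9×2π×0.121×1) = 0.06293 K/W
R_total = 6.572 K/W
Q = ΔT/R_total = 19/6.572
Q = 2.89 W/m
T_interface = T_inner + Q·ΣR(inner→interface) = 281 + 2.89×5.212

T ≈ 296 K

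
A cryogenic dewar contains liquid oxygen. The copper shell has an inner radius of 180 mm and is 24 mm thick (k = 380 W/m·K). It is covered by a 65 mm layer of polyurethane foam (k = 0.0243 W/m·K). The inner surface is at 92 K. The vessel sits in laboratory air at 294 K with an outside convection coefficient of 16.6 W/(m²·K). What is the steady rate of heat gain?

Q ≈ 51.2 W

For a spherical shell R = (1/r₁ − 1/r₂)/(4πk); film R = 1/(h·4πr²). In series:
R_copper shell = (1/0.18 − 1/0.204)/(4π×380) = 1.369×10^-4 K/W
R_polyurethane foam = (1/0.204 − 1/0.269)/(4π×0.0243) = 3.879 K/W
R_outer film = 1/(h·4πr_o²) = 1/(16.6×4π×0.269²) = 0.06625 K/W
R_total = 3.945 K/W
Q = ΔT/R_total = 202/3.945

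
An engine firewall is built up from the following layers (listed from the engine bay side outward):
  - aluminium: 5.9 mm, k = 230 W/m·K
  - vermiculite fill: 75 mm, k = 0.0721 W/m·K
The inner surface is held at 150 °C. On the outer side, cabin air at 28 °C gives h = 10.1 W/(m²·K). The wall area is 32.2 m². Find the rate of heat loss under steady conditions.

Thermal resistances in series:
R_aluminium = L/(kA) = 0.0059/(230×32.2) = 7.967×10^-7 K/W
R_vermiculite fill = L/(kA) = 0.075/(0.0721×32.2) = 0.03231 K/W
R_outer film = 1/(h_o·A) = 1/(10.1×32.2) = 0.003075 K/W
R_total = 0.03538 K/W
Q = ΔT / R_total = 122 / 0.03538

Q ≈ 3450 W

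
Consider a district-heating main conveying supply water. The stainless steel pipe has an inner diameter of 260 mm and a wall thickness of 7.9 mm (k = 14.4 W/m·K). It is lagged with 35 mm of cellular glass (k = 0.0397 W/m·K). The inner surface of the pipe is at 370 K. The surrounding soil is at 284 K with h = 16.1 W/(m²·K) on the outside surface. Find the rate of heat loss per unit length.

q′ ≈ 89.2 W/m

Radial resistances (cylindrical: R_cond = ln(r_o/r_i)/(2πkL), R_conv = 1/(h·2πrL)):
R_stainless steel pipe wall = ln(137.9/130)/(2π×14.4×1) = 6.52×10^-4 K/W
R_cellular glass = ln(172.9/137.9)/(2π×0.0397×1) = 0.9068 K/W
R_outer film = 1/(h_o·2πr_oL) = 1/(16.1×2π×0.1729×1) = 0.05717 K/W
R_total = 0.9646 K/W
Q = ΔT/R_total = 86/0.9646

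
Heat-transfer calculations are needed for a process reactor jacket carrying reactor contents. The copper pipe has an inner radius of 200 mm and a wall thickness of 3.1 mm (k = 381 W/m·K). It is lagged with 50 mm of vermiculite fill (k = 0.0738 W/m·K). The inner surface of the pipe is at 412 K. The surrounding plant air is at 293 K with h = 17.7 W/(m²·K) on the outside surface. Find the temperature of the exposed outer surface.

Cylindrical conduction, so R = ln(r₂/r₁)/(2πkL) per layer, in series:
R_copper pipe wall = ln(203.1/200)/(2π×381×1) = 6.425×10^-6 K/W
R_vermiculite fill = ln(253.1/203.1)/(2π×0.0738×1) = 0.4746 K/W
R_outer film = 1/(h_o·2πr_oL) = 1/(17.7×2π×0.2531×1) = 0.03553 K/W
R_total = 0.5102 K/W
Q = ΔT/R_total = 119/0.5102
Q = 233 W/m
T_interface = T_inner − Q·ΣR(inner→interface) = 412 − 233×0.4746

T ≈ 301 K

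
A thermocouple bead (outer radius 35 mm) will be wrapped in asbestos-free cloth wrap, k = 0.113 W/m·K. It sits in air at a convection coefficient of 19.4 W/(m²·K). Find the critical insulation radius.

r_cr ≈ 11.6 mm

For a sphere r_cr = 2k/h = 2×0.113/19.4
r_cr = 11.6 mm; since the bare radius (35 mm) is above r_cr, any added insulation will reduce heat loss.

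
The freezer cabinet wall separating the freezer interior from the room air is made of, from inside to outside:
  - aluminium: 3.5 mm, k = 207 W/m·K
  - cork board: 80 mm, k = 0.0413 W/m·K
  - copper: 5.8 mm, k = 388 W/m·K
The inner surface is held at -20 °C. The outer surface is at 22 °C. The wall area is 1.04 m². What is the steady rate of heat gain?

Q ≈ 22.5 W

Model the wall as resistances in series:
R_aluminium = L/(kA) = 0.0035/(207×1.04) = 1.626×10^-5 K/W
R_cork board = L/(kA) = 0.08/(0.0413×1.04) = 1.863 K/W
R_copper = L/(kA) = 0.0058/(388×1.04) = 1.437×10^-5 K/W
R_total = 1.863 K/W
Q = ΔT / R_total = 42 / 1.863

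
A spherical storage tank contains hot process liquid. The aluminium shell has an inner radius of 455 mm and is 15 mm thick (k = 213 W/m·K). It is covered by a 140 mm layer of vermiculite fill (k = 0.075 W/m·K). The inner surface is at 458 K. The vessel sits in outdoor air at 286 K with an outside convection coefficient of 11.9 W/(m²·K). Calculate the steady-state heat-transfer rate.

Q ≈ 321 W

Spherical conduction: R = (1/r_in − 1/r_out)/(4πk) per layer; series-sum.
R_aluminium shell = (1/0.455 − 1/0.47)/(4π×213) = 2.621×10^-5 K/W
R_vermiculite fill = (1/0.47 − 1/0.61)/(4π×0.075) = 0.5181 K/W
R_outer film = 1/(h·4πr_o²) = 1/(11.9×4π×0.61²) = 0.01797 K/W
R_total = 0.5361 K/W
Q = ΔT/R_total = 172/0.5361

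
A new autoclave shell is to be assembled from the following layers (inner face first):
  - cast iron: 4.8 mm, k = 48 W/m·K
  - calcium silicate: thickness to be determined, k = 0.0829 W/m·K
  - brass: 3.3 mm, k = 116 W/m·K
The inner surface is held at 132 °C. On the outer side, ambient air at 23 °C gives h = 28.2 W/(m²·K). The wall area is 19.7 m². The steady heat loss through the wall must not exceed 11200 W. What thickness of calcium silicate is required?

L ≈ 12.9 mm

Treating each layer as a thermal resistance in series:
R_cast iron = L/(kA) = 0.0048/(48×19.7) = 5.076×10^-6 K/W
R_brass = L/(kA) = 0.0033/(116×19.7) = 1.444×10^-6 K/W
R_outer film = 1/(h_o·A) = 1/(28.2×19.7) = 0.0018 K/W
Sum of the known resistances R_other = 0.001807 K/W
Required total resistance R_tot = ΔT/Q_allow = 109/11200 = 0.009732 K/W
R_calcium silicate = R_tot − R_other = 0.007926 K/W
L = R·k·A = 0.007926×0.0829×19.7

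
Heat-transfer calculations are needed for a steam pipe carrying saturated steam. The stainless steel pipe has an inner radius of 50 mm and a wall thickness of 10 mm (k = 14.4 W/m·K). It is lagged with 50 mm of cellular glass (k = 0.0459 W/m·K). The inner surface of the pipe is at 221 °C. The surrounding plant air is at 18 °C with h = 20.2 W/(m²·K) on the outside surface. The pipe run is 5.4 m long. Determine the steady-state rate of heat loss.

Per-layer cylindrical resistances, series-summed:
R_stainless steel pipe wall = ln(60/50)/(2π×14.4×5.4) = 3.732×10^-4 K/W
R_cellular glass = ln(110/60)/(2π×0.0459×5.4) = 0.3892 K/W
R_outer film = 1/(h_o·2πr_oL) = 1/(20.2×2π×0.11×5.4) = 0.01326 K/W
R_total = 0.4028 K/W
Q = ΔT/R_total = 203/0.4028

Q ≈ 504 W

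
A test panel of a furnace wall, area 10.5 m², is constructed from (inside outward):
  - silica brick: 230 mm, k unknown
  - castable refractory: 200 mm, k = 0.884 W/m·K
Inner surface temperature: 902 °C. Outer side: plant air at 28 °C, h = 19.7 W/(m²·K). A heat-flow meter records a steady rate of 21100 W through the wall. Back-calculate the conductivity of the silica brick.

k ≈ 1.46 W/(m·K)

Series thermal resistances:
R_castable refractory = L/(kA) = 0.2/(0.884×10.5) = 0.02155 K/W
R_outer film = 1/(h_o·A) = 1/(19.7×10.5) = 0.004834 K/W
Sum of known resistances R_other = 0.02638 K/W
Total R = ΔT/Q = 874/21100 = 0.04142 K/W
R_silica brick = R_total − R_other = 0.01504 K/W
k = L/(R·A) = 0.23/(0.01504×10.5)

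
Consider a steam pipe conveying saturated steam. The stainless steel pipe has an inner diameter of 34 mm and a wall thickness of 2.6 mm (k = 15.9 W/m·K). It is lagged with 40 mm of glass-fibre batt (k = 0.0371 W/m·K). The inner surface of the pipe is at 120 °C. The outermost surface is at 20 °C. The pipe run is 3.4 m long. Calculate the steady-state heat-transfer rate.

Q ≈ 71.2 W

Treating each annulus and film as a series resistance:
R_stainless steel pipe wall = ln(19.6/17)/(2π×15.9×3.4) = 4.19×10^-4 K/W
R_glass-fibre batt = ln(59.6/19.6)/(2π×0.0371×3.4) = 1.403 K/W
R_total = 1.404 K/W
Q = ΔT/R_total = 100/1.404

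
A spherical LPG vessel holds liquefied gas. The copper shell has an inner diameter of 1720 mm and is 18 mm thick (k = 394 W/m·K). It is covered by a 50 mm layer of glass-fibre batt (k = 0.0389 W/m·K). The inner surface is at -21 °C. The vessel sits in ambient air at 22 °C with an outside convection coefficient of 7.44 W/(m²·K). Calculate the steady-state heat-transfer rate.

Q ≈ 312 W

Spherical conduction: R = (1/r_in − 1/r_out)/(4πk) per layer; series-sum.
R_copper shell = (1/0.86 − 1/0.878)/(4π×394) = 4.815×10^-6 K/W
R_glass-fibre batt = (1/0.878 − 1/0.928)/(4π×0.0389) = 0.1255 K/W
R_outer film = 1/(h·4πr_o²) = 1/(7.44×4π×0.928²) = 0.01242 K/W
R_total = 0.138 K/W
Q = ΔT/R_total = 43/0.138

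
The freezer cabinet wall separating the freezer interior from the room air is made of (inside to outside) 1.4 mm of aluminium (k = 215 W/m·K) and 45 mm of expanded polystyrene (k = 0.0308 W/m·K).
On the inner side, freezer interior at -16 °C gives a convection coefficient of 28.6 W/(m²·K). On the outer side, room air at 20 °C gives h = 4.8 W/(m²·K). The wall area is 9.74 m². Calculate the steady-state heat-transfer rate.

Model the wall as resistances in series:
R_inner film = 1/(h_i·A) = 1/(28.6×9.74) = 0.00359 K/W
R_aluminium = L/(kA) = 0.0014/(215×9.74) = 6.685×10^-7 K/W
R_expanded polystyrene = L/(kA) = 0.045/(0.0308×9.74) = 0.15 K/W
R_outer film = 1/(h_o·A) = 1/(4.8×9.74) = 0.02139 K/W
R_total = 0.175 K/W
Q = ΔT / R_total = 36 / 0.175

Q ≈ 206 W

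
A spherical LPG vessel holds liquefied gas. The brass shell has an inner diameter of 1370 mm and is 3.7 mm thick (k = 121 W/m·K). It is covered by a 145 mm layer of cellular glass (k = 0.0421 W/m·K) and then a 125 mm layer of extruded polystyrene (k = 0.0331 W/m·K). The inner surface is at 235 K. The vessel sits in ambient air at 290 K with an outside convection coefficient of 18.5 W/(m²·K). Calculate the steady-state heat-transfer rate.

Radial (spherical) resistances in series:
R_brass shell = (1/0.685 − 1/0.6887)/(4π×121) = 5.158×10^-6 K/W
R_cellular glass = (1/0.6887 − 1/0.8337)/(4π×0.0421) = 0.4773 K/W
R_extruded polystyrene = (1/0.8337 − 1/0.9587)/(4π×0.0331) = 0.376 K/W
R_outer film = 1/(h·4πr_o²) = 1/(18.5×4π×0.9587²) = 0.00468 K/W
R_total = 0.858 K/W
Q = ΔT/R_total = 55/0.858

Q ≈ 64.1 W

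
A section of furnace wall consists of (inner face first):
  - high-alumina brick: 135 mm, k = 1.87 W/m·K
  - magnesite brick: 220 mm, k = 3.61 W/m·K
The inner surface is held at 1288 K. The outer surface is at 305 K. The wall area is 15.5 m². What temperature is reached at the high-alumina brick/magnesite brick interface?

T ≈ 755 K

Treating each layer as a thermal resistance in series:
R_high-alumina brick = L/(kA) = 0.135/(1.87×15.5) = 0.004658 K/W
R_magnesite brick = L/(kA) = 0.22/(3.61×15.5) = 0.003932 K/W
R_total = 0.008589 K/W;  Q = ΔT/R_total = 983/0.008589 = 114400 W
T_interface = T_inner − Q·ΣR(inner→interface) = 1288 − 114000×0.004658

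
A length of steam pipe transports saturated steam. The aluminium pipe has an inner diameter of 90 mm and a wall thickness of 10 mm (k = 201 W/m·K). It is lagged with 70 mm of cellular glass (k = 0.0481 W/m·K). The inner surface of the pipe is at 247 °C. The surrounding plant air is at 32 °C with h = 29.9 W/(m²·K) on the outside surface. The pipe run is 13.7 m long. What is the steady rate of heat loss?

Q ≈ 1070 W

Cylindrical conduction, so R = ln(r₂/r₁)/(2πkL) per layer, in series:
R_aluminium pipe wall = ln(55/45)/(2π×201×13.7) = 1.16×10^-5 K/W
R_cellular glass = ln(125/55)/(2π×0.0481×13.7) = 0.1983 K/W
R_outer film = 1/(h_o·2πr_oL) = 1/(29.9×2π×0.125×13.7) = 0.003108 K/W
R_total = 0.2014 K/W
Q = ΔT/R_total = 215/0.2014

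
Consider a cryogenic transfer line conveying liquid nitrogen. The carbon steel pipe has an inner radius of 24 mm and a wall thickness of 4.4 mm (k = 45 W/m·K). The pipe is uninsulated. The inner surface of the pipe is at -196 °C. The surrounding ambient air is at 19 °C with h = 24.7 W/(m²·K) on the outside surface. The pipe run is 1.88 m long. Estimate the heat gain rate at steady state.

Radial resistances (cylindrical: R_cond = ln(r_o/r_i)/(2πkL), R_conv = 1/(h·2πrL)):
R_carbon steel pipe wall = ln(28.4/24)/(2π×45×1.88) = 3.167×10^-4 K/W
R_outer film = 1/(h_o·2πr_oL) = 1/(24.7×2π×0.0284×1.88) = 0.1207 K/W
R_total = 0.121 K/W
Q = ΔT/R_total = 215/0.121

Q ≈ 1780 W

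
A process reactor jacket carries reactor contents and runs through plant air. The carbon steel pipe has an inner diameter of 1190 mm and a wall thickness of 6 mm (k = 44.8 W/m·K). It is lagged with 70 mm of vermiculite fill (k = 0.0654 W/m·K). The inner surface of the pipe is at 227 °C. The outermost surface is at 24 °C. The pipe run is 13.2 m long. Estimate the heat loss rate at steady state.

Per-layer cylindrical resistances, series-summed:
R_carbon steel pipe wall = ln(601/595)/(2π×44.8×13.2) = 2.7×10^-6 K/W
R_vermiculite fill = ln(671/601)/(2π×0.0654×13.2) = 0.02031 K/W
R_total = 0.02031 K/W
Q = ΔT/R_total = 203/0.02031

Q ≈ 9990 W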